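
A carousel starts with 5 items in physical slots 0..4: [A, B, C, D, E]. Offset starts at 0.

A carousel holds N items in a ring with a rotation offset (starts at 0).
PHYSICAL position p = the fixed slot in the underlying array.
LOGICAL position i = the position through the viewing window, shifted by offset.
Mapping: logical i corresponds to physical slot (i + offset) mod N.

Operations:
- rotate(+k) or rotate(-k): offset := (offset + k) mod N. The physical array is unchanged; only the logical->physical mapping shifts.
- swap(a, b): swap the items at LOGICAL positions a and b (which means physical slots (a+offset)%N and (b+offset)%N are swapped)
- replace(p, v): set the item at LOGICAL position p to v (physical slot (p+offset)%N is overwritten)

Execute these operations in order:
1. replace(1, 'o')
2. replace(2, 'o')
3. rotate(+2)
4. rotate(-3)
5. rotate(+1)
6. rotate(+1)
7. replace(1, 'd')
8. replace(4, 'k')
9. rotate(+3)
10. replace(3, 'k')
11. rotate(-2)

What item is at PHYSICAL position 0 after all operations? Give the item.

After op 1 (replace(1, 'o')): offset=0, physical=[A,o,C,D,E], logical=[A,o,C,D,E]
After op 2 (replace(2, 'o')): offset=0, physical=[A,o,o,D,E], logical=[A,o,o,D,E]
After op 3 (rotate(+2)): offset=2, physical=[A,o,o,D,E], logical=[o,D,E,A,o]
After op 4 (rotate(-3)): offset=4, physical=[A,o,o,D,E], logical=[E,A,o,o,D]
After op 5 (rotate(+1)): offset=0, physical=[A,o,o,D,E], logical=[A,o,o,D,E]
After op 6 (rotate(+1)): offset=1, physical=[A,o,o,D,E], logical=[o,o,D,E,A]
After op 7 (replace(1, 'd')): offset=1, physical=[A,o,d,D,E], logical=[o,d,D,E,A]
After op 8 (replace(4, 'k')): offset=1, physical=[k,o,d,D,E], logical=[o,d,D,E,k]
After op 9 (rotate(+3)): offset=4, physical=[k,o,d,D,E], logical=[E,k,o,d,D]
After op 10 (replace(3, 'k')): offset=4, physical=[k,o,k,D,E], logical=[E,k,o,k,D]
After op 11 (rotate(-2)): offset=2, physical=[k,o,k,D,E], logical=[k,D,E,k,o]

Answer: k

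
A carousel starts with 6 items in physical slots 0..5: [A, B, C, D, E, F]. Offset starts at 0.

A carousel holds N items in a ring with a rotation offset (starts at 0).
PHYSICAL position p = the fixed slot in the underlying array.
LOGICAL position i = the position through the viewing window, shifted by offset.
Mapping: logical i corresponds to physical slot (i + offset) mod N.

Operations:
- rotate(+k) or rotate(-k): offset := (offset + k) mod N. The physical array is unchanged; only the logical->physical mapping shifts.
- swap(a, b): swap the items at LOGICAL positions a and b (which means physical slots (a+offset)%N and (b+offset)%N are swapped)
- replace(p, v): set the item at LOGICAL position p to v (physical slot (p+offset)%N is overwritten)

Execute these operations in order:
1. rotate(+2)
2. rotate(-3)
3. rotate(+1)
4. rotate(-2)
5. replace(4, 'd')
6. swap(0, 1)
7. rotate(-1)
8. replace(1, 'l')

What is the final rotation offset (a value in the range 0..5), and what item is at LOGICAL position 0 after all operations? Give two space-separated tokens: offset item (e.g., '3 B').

Answer: 3 D

Derivation:
After op 1 (rotate(+2)): offset=2, physical=[A,B,C,D,E,F], logical=[C,D,E,F,A,B]
After op 2 (rotate(-3)): offset=5, physical=[A,B,C,D,E,F], logical=[F,A,B,C,D,E]
After op 3 (rotate(+1)): offset=0, physical=[A,B,C,D,E,F], logical=[A,B,C,D,E,F]
After op 4 (rotate(-2)): offset=4, physical=[A,B,C,D,E,F], logical=[E,F,A,B,C,D]
After op 5 (replace(4, 'd')): offset=4, physical=[A,B,d,D,E,F], logical=[E,F,A,B,d,D]
After op 6 (swap(0, 1)): offset=4, physical=[A,B,d,D,F,E], logical=[F,E,A,B,d,D]
After op 7 (rotate(-1)): offset=3, physical=[A,B,d,D,F,E], logical=[D,F,E,A,B,d]
After op 8 (replace(1, 'l')): offset=3, physical=[A,B,d,D,l,E], logical=[D,l,E,A,B,d]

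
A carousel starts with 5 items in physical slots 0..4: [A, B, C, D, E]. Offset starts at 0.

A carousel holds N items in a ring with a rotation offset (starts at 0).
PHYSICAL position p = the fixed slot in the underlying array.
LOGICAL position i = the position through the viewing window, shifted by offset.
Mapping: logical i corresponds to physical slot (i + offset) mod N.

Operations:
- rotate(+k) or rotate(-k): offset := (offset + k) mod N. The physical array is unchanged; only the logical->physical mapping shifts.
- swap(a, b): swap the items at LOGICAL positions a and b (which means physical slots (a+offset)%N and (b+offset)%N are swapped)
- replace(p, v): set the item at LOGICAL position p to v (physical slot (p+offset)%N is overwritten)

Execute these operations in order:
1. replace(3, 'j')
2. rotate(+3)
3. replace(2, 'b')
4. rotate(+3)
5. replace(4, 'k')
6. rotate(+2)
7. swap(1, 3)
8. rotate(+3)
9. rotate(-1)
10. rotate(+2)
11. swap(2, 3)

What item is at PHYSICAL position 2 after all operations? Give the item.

After op 1 (replace(3, 'j')): offset=0, physical=[A,B,C,j,E], logical=[A,B,C,j,E]
After op 2 (rotate(+3)): offset=3, physical=[A,B,C,j,E], logical=[j,E,A,B,C]
After op 3 (replace(2, 'b')): offset=3, physical=[b,B,C,j,E], logical=[j,E,b,B,C]
After op 4 (rotate(+3)): offset=1, physical=[b,B,C,j,E], logical=[B,C,j,E,b]
After op 5 (replace(4, 'k')): offset=1, physical=[k,B,C,j,E], logical=[B,C,j,E,k]
After op 6 (rotate(+2)): offset=3, physical=[k,B,C,j,E], logical=[j,E,k,B,C]
After op 7 (swap(1, 3)): offset=3, physical=[k,E,C,j,B], logical=[j,B,k,E,C]
After op 8 (rotate(+3)): offset=1, physical=[k,E,C,j,B], logical=[E,C,j,B,k]
After op 9 (rotate(-1)): offset=0, physical=[k,E,C,j,B], logical=[k,E,C,j,B]
After op 10 (rotate(+2)): offset=2, physical=[k,E,C,j,B], logical=[C,j,B,k,E]
After op 11 (swap(2, 3)): offset=2, physical=[B,E,C,j,k], logical=[C,j,k,B,E]

Answer: C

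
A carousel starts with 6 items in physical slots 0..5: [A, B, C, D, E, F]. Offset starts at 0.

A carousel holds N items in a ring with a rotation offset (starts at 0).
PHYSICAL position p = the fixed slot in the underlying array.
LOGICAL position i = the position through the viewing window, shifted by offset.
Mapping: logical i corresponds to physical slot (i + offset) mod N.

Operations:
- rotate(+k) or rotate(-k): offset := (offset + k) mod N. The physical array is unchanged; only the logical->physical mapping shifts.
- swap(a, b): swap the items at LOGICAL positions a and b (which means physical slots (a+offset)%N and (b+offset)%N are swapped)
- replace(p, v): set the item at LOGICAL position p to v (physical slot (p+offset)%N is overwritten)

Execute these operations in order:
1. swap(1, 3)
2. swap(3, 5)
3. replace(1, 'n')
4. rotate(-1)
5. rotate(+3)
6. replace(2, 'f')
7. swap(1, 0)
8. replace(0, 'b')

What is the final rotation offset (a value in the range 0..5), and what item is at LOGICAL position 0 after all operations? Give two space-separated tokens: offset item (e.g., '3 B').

Answer: 2 b

Derivation:
After op 1 (swap(1, 3)): offset=0, physical=[A,D,C,B,E,F], logical=[A,D,C,B,E,F]
After op 2 (swap(3, 5)): offset=0, physical=[A,D,C,F,E,B], logical=[A,D,C,F,E,B]
After op 3 (replace(1, 'n')): offset=0, physical=[A,n,C,F,E,B], logical=[A,n,C,F,E,B]
After op 4 (rotate(-1)): offset=5, physical=[A,n,C,F,E,B], logical=[B,A,n,C,F,E]
After op 5 (rotate(+3)): offset=2, physical=[A,n,C,F,E,B], logical=[C,F,E,B,A,n]
After op 6 (replace(2, 'f')): offset=2, physical=[A,n,C,F,f,B], logical=[C,F,f,B,A,n]
After op 7 (swap(1, 0)): offset=2, physical=[A,n,F,C,f,B], logical=[F,C,f,B,A,n]
After op 8 (replace(0, 'b')): offset=2, physical=[A,n,b,C,f,B], logical=[b,C,f,B,A,n]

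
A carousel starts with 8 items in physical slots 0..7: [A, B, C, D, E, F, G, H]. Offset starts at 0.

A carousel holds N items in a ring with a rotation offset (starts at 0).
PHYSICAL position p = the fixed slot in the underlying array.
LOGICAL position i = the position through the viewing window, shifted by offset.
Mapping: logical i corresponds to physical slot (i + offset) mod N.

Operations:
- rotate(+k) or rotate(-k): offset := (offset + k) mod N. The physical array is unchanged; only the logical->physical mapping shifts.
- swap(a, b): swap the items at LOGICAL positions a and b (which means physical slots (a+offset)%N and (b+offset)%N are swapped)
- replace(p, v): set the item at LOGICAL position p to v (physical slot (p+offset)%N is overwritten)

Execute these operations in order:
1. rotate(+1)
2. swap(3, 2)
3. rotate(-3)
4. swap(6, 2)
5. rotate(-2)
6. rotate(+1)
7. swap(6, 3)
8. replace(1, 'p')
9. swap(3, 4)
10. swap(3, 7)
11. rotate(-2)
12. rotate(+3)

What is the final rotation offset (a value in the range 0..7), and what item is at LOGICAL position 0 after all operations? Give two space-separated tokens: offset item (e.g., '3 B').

Answer: 6 p

Derivation:
After op 1 (rotate(+1)): offset=1, physical=[A,B,C,D,E,F,G,H], logical=[B,C,D,E,F,G,H,A]
After op 2 (swap(3, 2)): offset=1, physical=[A,B,C,E,D,F,G,H], logical=[B,C,E,D,F,G,H,A]
After op 3 (rotate(-3)): offset=6, physical=[A,B,C,E,D,F,G,H], logical=[G,H,A,B,C,E,D,F]
After op 4 (swap(6, 2)): offset=6, physical=[D,B,C,E,A,F,G,H], logical=[G,H,D,B,C,E,A,F]
After op 5 (rotate(-2)): offset=4, physical=[D,B,C,E,A,F,G,H], logical=[A,F,G,H,D,B,C,E]
After op 6 (rotate(+1)): offset=5, physical=[D,B,C,E,A,F,G,H], logical=[F,G,H,D,B,C,E,A]
After op 7 (swap(6, 3)): offset=5, physical=[E,B,C,D,A,F,G,H], logical=[F,G,H,E,B,C,D,A]
After op 8 (replace(1, 'p')): offset=5, physical=[E,B,C,D,A,F,p,H], logical=[F,p,H,E,B,C,D,A]
After op 9 (swap(3, 4)): offset=5, physical=[B,E,C,D,A,F,p,H], logical=[F,p,H,B,E,C,D,A]
After op 10 (swap(3, 7)): offset=5, physical=[A,E,C,D,B,F,p,H], logical=[F,p,H,A,E,C,D,B]
After op 11 (rotate(-2)): offset=3, physical=[A,E,C,D,B,F,p,H], logical=[D,B,F,p,H,A,E,C]
After op 12 (rotate(+3)): offset=6, physical=[A,E,C,D,B,F,p,H], logical=[p,H,A,E,C,D,B,F]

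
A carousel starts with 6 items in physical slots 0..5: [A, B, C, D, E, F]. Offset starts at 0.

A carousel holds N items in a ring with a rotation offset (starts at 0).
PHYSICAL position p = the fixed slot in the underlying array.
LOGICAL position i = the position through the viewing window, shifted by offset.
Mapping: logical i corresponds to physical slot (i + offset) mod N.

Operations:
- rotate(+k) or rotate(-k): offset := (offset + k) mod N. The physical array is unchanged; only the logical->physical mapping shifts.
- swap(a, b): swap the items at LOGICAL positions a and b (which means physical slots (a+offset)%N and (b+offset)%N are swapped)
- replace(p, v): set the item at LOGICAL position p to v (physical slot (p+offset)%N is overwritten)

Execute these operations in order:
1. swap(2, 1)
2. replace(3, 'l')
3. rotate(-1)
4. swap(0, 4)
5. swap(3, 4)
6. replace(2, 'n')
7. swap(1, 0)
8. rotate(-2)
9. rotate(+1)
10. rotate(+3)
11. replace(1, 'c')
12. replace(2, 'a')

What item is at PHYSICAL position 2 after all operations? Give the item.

Answer: c

Derivation:
After op 1 (swap(2, 1)): offset=0, physical=[A,C,B,D,E,F], logical=[A,C,B,D,E,F]
After op 2 (replace(3, 'l')): offset=0, physical=[A,C,B,l,E,F], logical=[A,C,B,l,E,F]
After op 3 (rotate(-1)): offset=5, physical=[A,C,B,l,E,F], logical=[F,A,C,B,l,E]
After op 4 (swap(0, 4)): offset=5, physical=[A,C,B,F,E,l], logical=[l,A,C,B,F,E]
After op 5 (swap(3, 4)): offset=5, physical=[A,C,F,B,E,l], logical=[l,A,C,F,B,E]
After op 6 (replace(2, 'n')): offset=5, physical=[A,n,F,B,E,l], logical=[l,A,n,F,B,E]
After op 7 (swap(1, 0)): offset=5, physical=[l,n,F,B,E,A], logical=[A,l,n,F,B,E]
After op 8 (rotate(-2)): offset=3, physical=[l,n,F,B,E,A], logical=[B,E,A,l,n,F]
After op 9 (rotate(+1)): offset=4, physical=[l,n,F,B,E,A], logical=[E,A,l,n,F,B]
After op 10 (rotate(+3)): offset=1, physical=[l,n,F,B,E,A], logical=[n,F,B,E,A,l]
After op 11 (replace(1, 'c')): offset=1, physical=[l,n,c,B,E,A], logical=[n,c,B,E,A,l]
After op 12 (replace(2, 'a')): offset=1, physical=[l,n,c,a,E,A], logical=[n,c,a,E,A,l]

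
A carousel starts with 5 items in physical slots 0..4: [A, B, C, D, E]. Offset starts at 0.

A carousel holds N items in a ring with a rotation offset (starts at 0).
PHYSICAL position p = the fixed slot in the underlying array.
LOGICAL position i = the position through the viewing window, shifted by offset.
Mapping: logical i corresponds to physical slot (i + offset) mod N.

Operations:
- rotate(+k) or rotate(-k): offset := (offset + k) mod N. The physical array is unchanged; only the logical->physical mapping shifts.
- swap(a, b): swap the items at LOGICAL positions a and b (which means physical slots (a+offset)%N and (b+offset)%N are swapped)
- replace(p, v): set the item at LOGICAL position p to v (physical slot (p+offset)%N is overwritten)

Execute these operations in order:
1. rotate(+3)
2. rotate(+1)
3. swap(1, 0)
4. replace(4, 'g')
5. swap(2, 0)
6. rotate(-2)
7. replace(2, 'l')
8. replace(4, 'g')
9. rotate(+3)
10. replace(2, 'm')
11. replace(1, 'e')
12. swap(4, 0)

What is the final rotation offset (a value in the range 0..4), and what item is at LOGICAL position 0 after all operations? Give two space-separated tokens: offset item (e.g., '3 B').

Answer: 0 l

Derivation:
After op 1 (rotate(+3)): offset=3, physical=[A,B,C,D,E], logical=[D,E,A,B,C]
After op 2 (rotate(+1)): offset=4, physical=[A,B,C,D,E], logical=[E,A,B,C,D]
After op 3 (swap(1, 0)): offset=4, physical=[E,B,C,D,A], logical=[A,E,B,C,D]
After op 4 (replace(4, 'g')): offset=4, physical=[E,B,C,g,A], logical=[A,E,B,C,g]
After op 5 (swap(2, 0)): offset=4, physical=[E,A,C,g,B], logical=[B,E,A,C,g]
After op 6 (rotate(-2)): offset=2, physical=[E,A,C,g,B], logical=[C,g,B,E,A]
After op 7 (replace(2, 'l')): offset=2, physical=[E,A,C,g,l], logical=[C,g,l,E,A]
After op 8 (replace(4, 'g')): offset=2, physical=[E,g,C,g,l], logical=[C,g,l,E,g]
After op 9 (rotate(+3)): offset=0, physical=[E,g,C,g,l], logical=[E,g,C,g,l]
After op 10 (replace(2, 'm')): offset=0, physical=[E,g,m,g,l], logical=[E,g,m,g,l]
After op 11 (replace(1, 'e')): offset=0, physical=[E,e,m,g,l], logical=[E,e,m,g,l]
After op 12 (swap(4, 0)): offset=0, physical=[l,e,m,g,E], logical=[l,e,m,g,E]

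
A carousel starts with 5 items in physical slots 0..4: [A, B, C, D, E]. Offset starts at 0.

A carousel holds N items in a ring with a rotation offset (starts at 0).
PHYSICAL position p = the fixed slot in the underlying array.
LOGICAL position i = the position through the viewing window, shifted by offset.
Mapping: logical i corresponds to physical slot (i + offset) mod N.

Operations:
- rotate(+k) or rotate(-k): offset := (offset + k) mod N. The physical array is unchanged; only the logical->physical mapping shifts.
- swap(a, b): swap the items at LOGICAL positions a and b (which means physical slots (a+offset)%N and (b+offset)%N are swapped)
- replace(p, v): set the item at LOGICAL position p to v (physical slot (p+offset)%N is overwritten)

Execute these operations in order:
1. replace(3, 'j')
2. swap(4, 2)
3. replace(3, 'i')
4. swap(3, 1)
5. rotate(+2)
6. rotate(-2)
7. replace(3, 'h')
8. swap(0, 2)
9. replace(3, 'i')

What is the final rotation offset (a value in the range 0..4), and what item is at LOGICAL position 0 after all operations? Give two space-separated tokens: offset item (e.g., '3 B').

Answer: 0 E

Derivation:
After op 1 (replace(3, 'j')): offset=0, physical=[A,B,C,j,E], logical=[A,B,C,j,E]
After op 2 (swap(4, 2)): offset=0, physical=[A,B,E,j,C], logical=[A,B,E,j,C]
After op 3 (replace(3, 'i')): offset=0, physical=[A,B,E,i,C], logical=[A,B,E,i,C]
After op 4 (swap(3, 1)): offset=0, physical=[A,i,E,B,C], logical=[A,i,E,B,C]
After op 5 (rotate(+2)): offset=2, physical=[A,i,E,B,C], logical=[E,B,C,A,i]
After op 6 (rotate(-2)): offset=0, physical=[A,i,E,B,C], logical=[A,i,E,B,C]
After op 7 (replace(3, 'h')): offset=0, physical=[A,i,E,h,C], logical=[A,i,E,h,C]
After op 8 (swap(0, 2)): offset=0, physical=[E,i,A,h,C], logical=[E,i,A,h,C]
After op 9 (replace(3, 'i')): offset=0, physical=[E,i,A,i,C], logical=[E,i,A,i,C]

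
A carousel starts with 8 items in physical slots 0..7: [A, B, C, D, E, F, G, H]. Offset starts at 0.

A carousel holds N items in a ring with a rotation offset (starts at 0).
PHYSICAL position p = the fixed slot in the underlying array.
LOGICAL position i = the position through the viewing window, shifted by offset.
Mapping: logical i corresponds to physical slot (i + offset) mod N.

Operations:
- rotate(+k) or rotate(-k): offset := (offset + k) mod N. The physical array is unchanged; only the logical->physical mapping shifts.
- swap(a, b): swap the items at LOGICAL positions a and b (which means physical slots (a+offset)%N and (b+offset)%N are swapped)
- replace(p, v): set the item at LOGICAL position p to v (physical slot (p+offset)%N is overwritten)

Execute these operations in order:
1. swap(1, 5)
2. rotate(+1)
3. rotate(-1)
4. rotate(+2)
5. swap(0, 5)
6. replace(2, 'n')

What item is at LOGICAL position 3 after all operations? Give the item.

After op 1 (swap(1, 5)): offset=0, physical=[A,F,C,D,E,B,G,H], logical=[A,F,C,D,E,B,G,H]
After op 2 (rotate(+1)): offset=1, physical=[A,F,C,D,E,B,G,H], logical=[F,C,D,E,B,G,H,A]
After op 3 (rotate(-1)): offset=0, physical=[A,F,C,D,E,B,G,H], logical=[A,F,C,D,E,B,G,H]
After op 4 (rotate(+2)): offset=2, physical=[A,F,C,D,E,B,G,H], logical=[C,D,E,B,G,H,A,F]
After op 5 (swap(0, 5)): offset=2, physical=[A,F,H,D,E,B,G,C], logical=[H,D,E,B,G,C,A,F]
After op 6 (replace(2, 'n')): offset=2, physical=[A,F,H,D,n,B,G,C], logical=[H,D,n,B,G,C,A,F]

Answer: B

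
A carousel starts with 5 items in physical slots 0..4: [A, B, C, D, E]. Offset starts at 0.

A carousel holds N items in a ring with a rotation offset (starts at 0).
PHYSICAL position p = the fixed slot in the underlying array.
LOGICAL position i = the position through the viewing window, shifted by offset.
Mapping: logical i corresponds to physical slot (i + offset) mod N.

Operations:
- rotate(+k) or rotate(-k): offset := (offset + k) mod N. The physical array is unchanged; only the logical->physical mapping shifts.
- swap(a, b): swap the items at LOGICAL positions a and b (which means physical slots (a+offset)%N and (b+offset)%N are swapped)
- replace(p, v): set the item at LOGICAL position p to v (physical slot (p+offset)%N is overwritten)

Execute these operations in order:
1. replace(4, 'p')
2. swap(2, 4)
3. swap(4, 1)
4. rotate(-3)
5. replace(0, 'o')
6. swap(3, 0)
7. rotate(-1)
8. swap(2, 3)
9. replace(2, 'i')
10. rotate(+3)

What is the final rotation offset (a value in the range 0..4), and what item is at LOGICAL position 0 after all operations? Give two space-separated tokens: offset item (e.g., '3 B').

After op 1 (replace(4, 'p')): offset=0, physical=[A,B,C,D,p], logical=[A,B,C,D,p]
After op 2 (swap(2, 4)): offset=0, physical=[A,B,p,D,C], logical=[A,B,p,D,C]
After op 3 (swap(4, 1)): offset=0, physical=[A,C,p,D,B], logical=[A,C,p,D,B]
After op 4 (rotate(-3)): offset=2, physical=[A,C,p,D,B], logical=[p,D,B,A,C]
After op 5 (replace(0, 'o')): offset=2, physical=[A,C,o,D,B], logical=[o,D,B,A,C]
After op 6 (swap(3, 0)): offset=2, physical=[o,C,A,D,B], logical=[A,D,B,o,C]
After op 7 (rotate(-1)): offset=1, physical=[o,C,A,D,B], logical=[C,A,D,B,o]
After op 8 (swap(2, 3)): offset=1, physical=[o,C,A,B,D], logical=[C,A,B,D,o]
After op 9 (replace(2, 'i')): offset=1, physical=[o,C,A,i,D], logical=[C,A,i,D,o]
After op 10 (rotate(+3)): offset=4, physical=[o,C,A,i,D], logical=[D,o,C,A,i]

Answer: 4 D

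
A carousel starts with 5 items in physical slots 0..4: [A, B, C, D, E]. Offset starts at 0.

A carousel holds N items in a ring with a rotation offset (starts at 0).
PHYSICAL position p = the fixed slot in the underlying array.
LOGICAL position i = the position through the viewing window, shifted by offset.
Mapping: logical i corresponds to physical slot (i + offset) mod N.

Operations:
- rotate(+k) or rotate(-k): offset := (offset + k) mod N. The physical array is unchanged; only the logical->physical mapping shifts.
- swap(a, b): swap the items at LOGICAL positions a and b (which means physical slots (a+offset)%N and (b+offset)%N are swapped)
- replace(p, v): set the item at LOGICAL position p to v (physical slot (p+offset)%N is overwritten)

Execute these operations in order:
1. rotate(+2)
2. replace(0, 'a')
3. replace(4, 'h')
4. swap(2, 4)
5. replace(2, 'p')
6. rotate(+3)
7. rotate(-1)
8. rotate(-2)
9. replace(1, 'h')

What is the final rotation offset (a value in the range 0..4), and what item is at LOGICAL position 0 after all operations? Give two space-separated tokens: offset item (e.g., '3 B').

Answer: 2 a

Derivation:
After op 1 (rotate(+2)): offset=2, physical=[A,B,C,D,E], logical=[C,D,E,A,B]
After op 2 (replace(0, 'a')): offset=2, physical=[A,B,a,D,E], logical=[a,D,E,A,B]
After op 3 (replace(4, 'h')): offset=2, physical=[A,h,a,D,E], logical=[a,D,E,A,h]
After op 4 (swap(2, 4)): offset=2, physical=[A,E,a,D,h], logical=[a,D,h,A,E]
After op 5 (replace(2, 'p')): offset=2, physical=[A,E,a,D,p], logical=[a,D,p,A,E]
After op 6 (rotate(+3)): offset=0, physical=[A,E,a,D,p], logical=[A,E,a,D,p]
After op 7 (rotate(-1)): offset=4, physical=[A,E,a,D,p], logical=[p,A,E,a,D]
After op 8 (rotate(-2)): offset=2, physical=[A,E,a,D,p], logical=[a,D,p,A,E]
After op 9 (replace(1, 'h')): offset=2, physical=[A,E,a,h,p], logical=[a,h,p,A,E]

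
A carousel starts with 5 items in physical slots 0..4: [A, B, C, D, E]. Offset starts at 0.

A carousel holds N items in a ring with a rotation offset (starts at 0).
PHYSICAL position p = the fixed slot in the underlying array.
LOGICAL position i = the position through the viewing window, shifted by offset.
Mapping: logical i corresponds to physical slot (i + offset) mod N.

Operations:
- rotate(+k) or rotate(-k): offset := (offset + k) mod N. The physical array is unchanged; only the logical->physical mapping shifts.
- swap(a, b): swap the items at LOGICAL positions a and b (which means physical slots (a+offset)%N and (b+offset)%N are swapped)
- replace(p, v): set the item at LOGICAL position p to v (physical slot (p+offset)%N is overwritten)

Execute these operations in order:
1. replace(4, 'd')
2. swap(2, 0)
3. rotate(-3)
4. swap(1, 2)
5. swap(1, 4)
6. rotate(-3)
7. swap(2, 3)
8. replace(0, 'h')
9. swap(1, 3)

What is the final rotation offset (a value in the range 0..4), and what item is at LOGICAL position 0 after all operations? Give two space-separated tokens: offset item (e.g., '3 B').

Answer: 4 h

Derivation:
After op 1 (replace(4, 'd')): offset=0, physical=[A,B,C,D,d], logical=[A,B,C,D,d]
After op 2 (swap(2, 0)): offset=0, physical=[C,B,A,D,d], logical=[C,B,A,D,d]
After op 3 (rotate(-3)): offset=2, physical=[C,B,A,D,d], logical=[A,D,d,C,B]
After op 4 (swap(1, 2)): offset=2, physical=[C,B,A,d,D], logical=[A,d,D,C,B]
After op 5 (swap(1, 4)): offset=2, physical=[C,d,A,B,D], logical=[A,B,D,C,d]
After op 6 (rotate(-3)): offset=4, physical=[C,d,A,B,D], logical=[D,C,d,A,B]
After op 7 (swap(2, 3)): offset=4, physical=[C,A,d,B,D], logical=[D,C,A,d,B]
After op 8 (replace(0, 'h')): offset=4, physical=[C,A,d,B,h], logical=[h,C,A,d,B]
After op 9 (swap(1, 3)): offset=4, physical=[d,A,C,B,h], logical=[h,d,A,C,B]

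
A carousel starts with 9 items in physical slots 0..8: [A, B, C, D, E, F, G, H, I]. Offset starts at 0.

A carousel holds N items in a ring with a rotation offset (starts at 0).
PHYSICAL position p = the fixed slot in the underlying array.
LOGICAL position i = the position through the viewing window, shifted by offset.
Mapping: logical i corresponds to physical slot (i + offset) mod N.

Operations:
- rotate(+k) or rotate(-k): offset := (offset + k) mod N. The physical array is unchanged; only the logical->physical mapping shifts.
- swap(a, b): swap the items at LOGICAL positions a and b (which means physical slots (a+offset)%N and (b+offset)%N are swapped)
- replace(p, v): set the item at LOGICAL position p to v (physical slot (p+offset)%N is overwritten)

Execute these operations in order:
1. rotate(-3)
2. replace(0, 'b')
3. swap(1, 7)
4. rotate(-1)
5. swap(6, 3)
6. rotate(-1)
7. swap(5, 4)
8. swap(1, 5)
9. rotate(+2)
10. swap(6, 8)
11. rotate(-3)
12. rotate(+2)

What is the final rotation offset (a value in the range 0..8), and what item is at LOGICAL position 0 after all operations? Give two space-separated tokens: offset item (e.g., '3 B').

Answer: 5 D

Derivation:
After op 1 (rotate(-3)): offset=6, physical=[A,B,C,D,E,F,G,H,I], logical=[G,H,I,A,B,C,D,E,F]
After op 2 (replace(0, 'b')): offset=6, physical=[A,B,C,D,E,F,b,H,I], logical=[b,H,I,A,B,C,D,E,F]
After op 3 (swap(1, 7)): offset=6, physical=[A,B,C,D,H,F,b,E,I], logical=[b,E,I,A,B,C,D,H,F]
After op 4 (rotate(-1)): offset=5, physical=[A,B,C,D,H,F,b,E,I], logical=[F,b,E,I,A,B,C,D,H]
After op 5 (swap(6, 3)): offset=5, physical=[A,B,I,D,H,F,b,E,C], logical=[F,b,E,C,A,B,I,D,H]
After op 6 (rotate(-1)): offset=4, physical=[A,B,I,D,H,F,b,E,C], logical=[H,F,b,E,C,A,B,I,D]
After op 7 (swap(5, 4)): offset=4, physical=[C,B,I,D,H,F,b,E,A], logical=[H,F,b,E,A,C,B,I,D]
After op 8 (swap(1, 5)): offset=4, physical=[F,B,I,D,H,C,b,E,A], logical=[H,C,b,E,A,F,B,I,D]
After op 9 (rotate(+2)): offset=6, physical=[F,B,I,D,H,C,b,E,A], logical=[b,E,A,F,B,I,D,H,C]
After op 10 (swap(6, 8)): offset=6, physical=[F,B,I,C,H,D,b,E,A], logical=[b,E,A,F,B,I,C,H,D]
After op 11 (rotate(-3)): offset=3, physical=[F,B,I,C,H,D,b,E,A], logical=[C,H,D,b,E,A,F,B,I]
After op 12 (rotate(+2)): offset=5, physical=[F,B,I,C,H,D,b,E,A], logical=[D,b,E,A,F,B,I,C,H]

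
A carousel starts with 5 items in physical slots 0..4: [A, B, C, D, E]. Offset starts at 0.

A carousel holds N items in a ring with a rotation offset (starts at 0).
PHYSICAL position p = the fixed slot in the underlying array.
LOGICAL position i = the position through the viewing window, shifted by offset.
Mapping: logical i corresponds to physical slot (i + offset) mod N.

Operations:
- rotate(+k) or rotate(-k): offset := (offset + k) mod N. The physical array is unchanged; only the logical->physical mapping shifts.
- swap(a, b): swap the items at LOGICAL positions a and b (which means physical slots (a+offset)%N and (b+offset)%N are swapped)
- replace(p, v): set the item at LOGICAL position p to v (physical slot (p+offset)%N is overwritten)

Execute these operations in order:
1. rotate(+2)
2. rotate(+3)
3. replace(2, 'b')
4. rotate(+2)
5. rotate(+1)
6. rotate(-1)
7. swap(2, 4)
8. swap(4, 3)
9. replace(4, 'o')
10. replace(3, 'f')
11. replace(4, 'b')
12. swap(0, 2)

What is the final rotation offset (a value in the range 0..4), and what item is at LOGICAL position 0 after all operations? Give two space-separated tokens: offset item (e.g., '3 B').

After op 1 (rotate(+2)): offset=2, physical=[A,B,C,D,E], logical=[C,D,E,A,B]
After op 2 (rotate(+3)): offset=0, physical=[A,B,C,D,E], logical=[A,B,C,D,E]
After op 3 (replace(2, 'b')): offset=0, physical=[A,B,b,D,E], logical=[A,B,b,D,E]
After op 4 (rotate(+2)): offset=2, physical=[A,B,b,D,E], logical=[b,D,E,A,B]
After op 5 (rotate(+1)): offset=3, physical=[A,B,b,D,E], logical=[D,E,A,B,b]
After op 6 (rotate(-1)): offset=2, physical=[A,B,b,D,E], logical=[b,D,E,A,B]
After op 7 (swap(2, 4)): offset=2, physical=[A,E,b,D,B], logical=[b,D,B,A,E]
After op 8 (swap(4, 3)): offset=2, physical=[E,A,b,D,B], logical=[b,D,B,E,A]
After op 9 (replace(4, 'o')): offset=2, physical=[E,o,b,D,B], logical=[b,D,B,E,o]
After op 10 (replace(3, 'f')): offset=2, physical=[f,o,b,D,B], logical=[b,D,B,f,o]
After op 11 (replace(4, 'b')): offset=2, physical=[f,b,b,D,B], logical=[b,D,B,f,b]
After op 12 (swap(0, 2)): offset=2, physical=[f,b,B,D,b], logical=[B,D,b,f,b]

Answer: 2 B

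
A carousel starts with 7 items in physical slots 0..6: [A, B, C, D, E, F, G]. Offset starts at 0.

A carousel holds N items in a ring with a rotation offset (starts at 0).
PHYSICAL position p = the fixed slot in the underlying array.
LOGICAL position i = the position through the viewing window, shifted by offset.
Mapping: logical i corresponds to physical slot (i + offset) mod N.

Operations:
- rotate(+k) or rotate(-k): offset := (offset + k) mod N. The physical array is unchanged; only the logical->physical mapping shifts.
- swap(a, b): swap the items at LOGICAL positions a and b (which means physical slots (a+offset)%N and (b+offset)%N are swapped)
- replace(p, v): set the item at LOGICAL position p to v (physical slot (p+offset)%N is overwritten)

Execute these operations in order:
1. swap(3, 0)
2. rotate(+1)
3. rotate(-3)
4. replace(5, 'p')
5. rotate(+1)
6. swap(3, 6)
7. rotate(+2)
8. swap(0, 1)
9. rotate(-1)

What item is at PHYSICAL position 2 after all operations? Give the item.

After op 1 (swap(3, 0)): offset=0, physical=[D,B,C,A,E,F,G], logical=[D,B,C,A,E,F,G]
After op 2 (rotate(+1)): offset=1, physical=[D,B,C,A,E,F,G], logical=[B,C,A,E,F,G,D]
After op 3 (rotate(-3)): offset=5, physical=[D,B,C,A,E,F,G], logical=[F,G,D,B,C,A,E]
After op 4 (replace(5, 'p')): offset=5, physical=[D,B,C,p,E,F,G], logical=[F,G,D,B,C,p,E]
After op 5 (rotate(+1)): offset=6, physical=[D,B,C,p,E,F,G], logical=[G,D,B,C,p,E,F]
After op 6 (swap(3, 6)): offset=6, physical=[D,B,F,p,E,C,G], logical=[G,D,B,F,p,E,C]
After op 7 (rotate(+2)): offset=1, physical=[D,B,F,p,E,C,G], logical=[B,F,p,E,C,G,D]
After op 8 (swap(0, 1)): offset=1, physical=[D,F,B,p,E,C,G], logical=[F,B,p,E,C,G,D]
After op 9 (rotate(-1)): offset=0, physical=[D,F,B,p,E,C,G], logical=[D,F,B,p,E,C,G]

Answer: B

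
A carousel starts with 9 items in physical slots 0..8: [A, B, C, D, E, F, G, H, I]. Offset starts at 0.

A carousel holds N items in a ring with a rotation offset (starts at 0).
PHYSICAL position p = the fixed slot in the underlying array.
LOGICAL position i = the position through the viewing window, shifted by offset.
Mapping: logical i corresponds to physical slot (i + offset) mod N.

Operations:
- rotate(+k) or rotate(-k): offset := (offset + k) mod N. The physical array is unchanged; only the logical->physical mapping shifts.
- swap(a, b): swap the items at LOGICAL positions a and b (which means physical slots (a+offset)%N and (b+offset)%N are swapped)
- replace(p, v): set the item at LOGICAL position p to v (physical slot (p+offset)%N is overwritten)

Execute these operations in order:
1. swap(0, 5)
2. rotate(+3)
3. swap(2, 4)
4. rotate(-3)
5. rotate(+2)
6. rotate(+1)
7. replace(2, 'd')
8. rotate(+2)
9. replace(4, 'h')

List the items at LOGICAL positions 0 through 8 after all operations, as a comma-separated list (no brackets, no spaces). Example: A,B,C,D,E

After op 1 (swap(0, 5)): offset=0, physical=[F,B,C,D,E,A,G,H,I], logical=[F,B,C,D,E,A,G,H,I]
After op 2 (rotate(+3)): offset=3, physical=[F,B,C,D,E,A,G,H,I], logical=[D,E,A,G,H,I,F,B,C]
After op 3 (swap(2, 4)): offset=3, physical=[F,B,C,D,E,H,G,A,I], logical=[D,E,H,G,A,I,F,B,C]
After op 4 (rotate(-3)): offset=0, physical=[F,B,C,D,E,H,G,A,I], logical=[F,B,C,D,E,H,G,A,I]
After op 5 (rotate(+2)): offset=2, physical=[F,B,C,D,E,H,G,A,I], logical=[C,D,E,H,G,A,I,F,B]
After op 6 (rotate(+1)): offset=3, physical=[F,B,C,D,E,H,G,A,I], logical=[D,E,H,G,A,I,F,B,C]
After op 7 (replace(2, 'd')): offset=3, physical=[F,B,C,D,E,d,G,A,I], logical=[D,E,d,G,A,I,F,B,C]
After op 8 (rotate(+2)): offset=5, physical=[F,B,C,D,E,d,G,A,I], logical=[d,G,A,I,F,B,C,D,E]
After op 9 (replace(4, 'h')): offset=5, physical=[h,B,C,D,E,d,G,A,I], logical=[d,G,A,I,h,B,C,D,E]

Answer: d,G,A,I,h,B,C,D,E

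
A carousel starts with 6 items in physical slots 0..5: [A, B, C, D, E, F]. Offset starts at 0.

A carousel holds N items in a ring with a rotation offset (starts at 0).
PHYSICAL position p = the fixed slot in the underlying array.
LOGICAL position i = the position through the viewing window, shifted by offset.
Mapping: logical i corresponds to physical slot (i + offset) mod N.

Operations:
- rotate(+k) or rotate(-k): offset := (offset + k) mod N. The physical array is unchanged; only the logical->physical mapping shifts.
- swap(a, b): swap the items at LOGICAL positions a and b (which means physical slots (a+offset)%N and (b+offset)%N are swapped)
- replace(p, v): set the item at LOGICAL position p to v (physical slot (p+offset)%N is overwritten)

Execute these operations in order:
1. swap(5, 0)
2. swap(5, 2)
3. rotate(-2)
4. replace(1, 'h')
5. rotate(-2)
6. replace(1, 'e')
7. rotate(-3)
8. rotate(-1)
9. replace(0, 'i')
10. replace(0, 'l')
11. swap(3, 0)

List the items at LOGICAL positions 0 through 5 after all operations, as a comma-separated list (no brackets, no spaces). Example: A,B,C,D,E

Answer: B,h,F,l,A,e

Derivation:
After op 1 (swap(5, 0)): offset=0, physical=[F,B,C,D,E,A], logical=[F,B,C,D,E,A]
After op 2 (swap(5, 2)): offset=0, physical=[F,B,A,D,E,C], logical=[F,B,A,D,E,C]
After op 3 (rotate(-2)): offset=4, physical=[F,B,A,D,E,C], logical=[E,C,F,B,A,D]
After op 4 (replace(1, 'h')): offset=4, physical=[F,B,A,D,E,h], logical=[E,h,F,B,A,D]
After op 5 (rotate(-2)): offset=2, physical=[F,B,A,D,E,h], logical=[A,D,E,h,F,B]
After op 6 (replace(1, 'e')): offset=2, physical=[F,B,A,e,E,h], logical=[A,e,E,h,F,B]
After op 7 (rotate(-3)): offset=5, physical=[F,B,A,e,E,h], logical=[h,F,B,A,e,E]
After op 8 (rotate(-1)): offset=4, physical=[F,B,A,e,E,h], logical=[E,h,F,B,A,e]
After op 9 (replace(0, 'i')): offset=4, physical=[F,B,A,e,i,h], logical=[i,h,F,B,A,e]
After op 10 (replace(0, 'l')): offset=4, physical=[F,B,A,e,l,h], logical=[l,h,F,B,A,e]
After op 11 (swap(3, 0)): offset=4, physical=[F,l,A,e,B,h], logical=[B,h,F,l,A,e]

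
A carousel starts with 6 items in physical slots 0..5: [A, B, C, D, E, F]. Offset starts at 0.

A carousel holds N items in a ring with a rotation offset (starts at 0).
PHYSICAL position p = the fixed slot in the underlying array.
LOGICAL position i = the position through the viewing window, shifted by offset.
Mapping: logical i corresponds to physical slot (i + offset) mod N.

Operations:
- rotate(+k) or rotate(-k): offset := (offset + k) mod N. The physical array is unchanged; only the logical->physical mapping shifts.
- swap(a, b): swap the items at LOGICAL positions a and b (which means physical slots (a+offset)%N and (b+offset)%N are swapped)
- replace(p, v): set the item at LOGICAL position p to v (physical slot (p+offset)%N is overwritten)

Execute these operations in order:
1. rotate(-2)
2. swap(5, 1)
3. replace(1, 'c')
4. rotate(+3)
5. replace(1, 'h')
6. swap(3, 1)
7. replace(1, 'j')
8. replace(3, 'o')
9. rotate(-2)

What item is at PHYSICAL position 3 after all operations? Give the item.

After op 1 (rotate(-2)): offset=4, physical=[A,B,C,D,E,F], logical=[E,F,A,B,C,D]
After op 2 (swap(5, 1)): offset=4, physical=[A,B,C,F,E,D], logical=[E,D,A,B,C,F]
After op 3 (replace(1, 'c')): offset=4, physical=[A,B,C,F,E,c], logical=[E,c,A,B,C,F]
After op 4 (rotate(+3)): offset=1, physical=[A,B,C,F,E,c], logical=[B,C,F,E,c,A]
After op 5 (replace(1, 'h')): offset=1, physical=[A,B,h,F,E,c], logical=[B,h,F,E,c,A]
After op 6 (swap(3, 1)): offset=1, physical=[A,B,E,F,h,c], logical=[B,E,F,h,c,A]
After op 7 (replace(1, 'j')): offset=1, physical=[A,B,j,F,h,c], logical=[B,j,F,h,c,A]
After op 8 (replace(3, 'o')): offset=1, physical=[A,B,j,F,o,c], logical=[B,j,F,o,c,A]
After op 9 (rotate(-2)): offset=5, physical=[A,B,j,F,o,c], logical=[c,A,B,j,F,o]

Answer: F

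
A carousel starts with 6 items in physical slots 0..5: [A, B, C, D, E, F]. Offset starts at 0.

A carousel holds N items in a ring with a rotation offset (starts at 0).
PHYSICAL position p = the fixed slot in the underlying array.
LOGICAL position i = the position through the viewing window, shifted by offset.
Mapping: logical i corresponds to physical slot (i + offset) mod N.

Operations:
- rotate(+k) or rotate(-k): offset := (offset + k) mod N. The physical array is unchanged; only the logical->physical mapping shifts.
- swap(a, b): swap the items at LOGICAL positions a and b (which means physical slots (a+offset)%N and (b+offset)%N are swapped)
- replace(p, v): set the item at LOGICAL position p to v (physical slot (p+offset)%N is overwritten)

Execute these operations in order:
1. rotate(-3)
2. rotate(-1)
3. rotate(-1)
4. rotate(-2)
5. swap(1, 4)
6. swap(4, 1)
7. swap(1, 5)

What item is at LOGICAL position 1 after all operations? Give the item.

After op 1 (rotate(-3)): offset=3, physical=[A,B,C,D,E,F], logical=[D,E,F,A,B,C]
After op 2 (rotate(-1)): offset=2, physical=[A,B,C,D,E,F], logical=[C,D,E,F,A,B]
After op 3 (rotate(-1)): offset=1, physical=[A,B,C,D,E,F], logical=[B,C,D,E,F,A]
After op 4 (rotate(-2)): offset=5, physical=[A,B,C,D,E,F], logical=[F,A,B,C,D,E]
After op 5 (swap(1, 4)): offset=5, physical=[D,B,C,A,E,F], logical=[F,D,B,C,A,E]
After op 6 (swap(4, 1)): offset=5, physical=[A,B,C,D,E,F], logical=[F,A,B,C,D,E]
After op 7 (swap(1, 5)): offset=5, physical=[E,B,C,D,A,F], logical=[F,E,B,C,D,A]

Answer: E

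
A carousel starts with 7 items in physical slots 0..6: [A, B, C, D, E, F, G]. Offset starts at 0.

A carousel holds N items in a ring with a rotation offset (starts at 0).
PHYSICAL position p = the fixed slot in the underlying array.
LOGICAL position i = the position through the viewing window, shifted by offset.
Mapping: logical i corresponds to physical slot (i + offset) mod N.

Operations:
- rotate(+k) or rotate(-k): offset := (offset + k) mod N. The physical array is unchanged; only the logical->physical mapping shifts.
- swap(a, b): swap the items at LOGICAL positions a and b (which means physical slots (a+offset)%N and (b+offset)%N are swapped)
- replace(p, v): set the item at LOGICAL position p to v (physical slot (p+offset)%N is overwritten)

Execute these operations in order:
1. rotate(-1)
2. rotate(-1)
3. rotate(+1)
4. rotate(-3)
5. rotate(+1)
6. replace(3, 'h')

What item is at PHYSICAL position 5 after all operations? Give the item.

After op 1 (rotate(-1)): offset=6, physical=[A,B,C,D,E,F,G], logical=[G,A,B,C,D,E,F]
After op 2 (rotate(-1)): offset=5, physical=[A,B,C,D,E,F,G], logical=[F,G,A,B,C,D,E]
After op 3 (rotate(+1)): offset=6, physical=[A,B,C,D,E,F,G], logical=[G,A,B,C,D,E,F]
After op 4 (rotate(-3)): offset=3, physical=[A,B,C,D,E,F,G], logical=[D,E,F,G,A,B,C]
After op 5 (rotate(+1)): offset=4, physical=[A,B,C,D,E,F,G], logical=[E,F,G,A,B,C,D]
After op 6 (replace(3, 'h')): offset=4, physical=[h,B,C,D,E,F,G], logical=[E,F,G,h,B,C,D]

Answer: F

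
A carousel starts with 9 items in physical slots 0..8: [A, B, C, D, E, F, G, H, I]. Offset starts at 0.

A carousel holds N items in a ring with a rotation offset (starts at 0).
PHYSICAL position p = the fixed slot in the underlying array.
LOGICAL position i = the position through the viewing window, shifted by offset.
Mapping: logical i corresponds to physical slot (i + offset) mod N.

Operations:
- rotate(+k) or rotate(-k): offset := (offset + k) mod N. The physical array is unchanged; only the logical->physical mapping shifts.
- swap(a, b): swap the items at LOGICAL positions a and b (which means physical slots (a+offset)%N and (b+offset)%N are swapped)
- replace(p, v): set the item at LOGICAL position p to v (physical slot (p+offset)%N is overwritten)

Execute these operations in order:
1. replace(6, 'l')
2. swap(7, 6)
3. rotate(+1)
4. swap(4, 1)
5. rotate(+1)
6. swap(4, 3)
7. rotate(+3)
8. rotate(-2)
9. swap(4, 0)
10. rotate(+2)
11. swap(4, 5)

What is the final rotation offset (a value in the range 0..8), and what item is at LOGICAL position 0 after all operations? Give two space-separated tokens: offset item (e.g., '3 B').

After op 1 (replace(6, 'l')): offset=0, physical=[A,B,C,D,E,F,l,H,I], logical=[A,B,C,D,E,F,l,H,I]
After op 2 (swap(7, 6)): offset=0, physical=[A,B,C,D,E,F,H,l,I], logical=[A,B,C,D,E,F,H,l,I]
After op 3 (rotate(+1)): offset=1, physical=[A,B,C,D,E,F,H,l,I], logical=[B,C,D,E,F,H,l,I,A]
After op 4 (swap(4, 1)): offset=1, physical=[A,B,F,D,E,C,H,l,I], logical=[B,F,D,E,C,H,l,I,A]
After op 5 (rotate(+1)): offset=2, physical=[A,B,F,D,E,C,H,l,I], logical=[F,D,E,C,H,l,I,A,B]
After op 6 (swap(4, 3)): offset=2, physical=[A,B,F,D,E,H,C,l,I], logical=[F,D,E,H,C,l,I,A,B]
After op 7 (rotate(+3)): offset=5, physical=[A,B,F,D,E,H,C,l,I], logical=[H,C,l,I,A,B,F,D,E]
After op 8 (rotate(-2)): offset=3, physical=[A,B,F,D,E,H,C,l,I], logical=[D,E,H,C,l,I,A,B,F]
After op 9 (swap(4, 0)): offset=3, physical=[A,B,F,l,E,H,C,D,I], logical=[l,E,H,C,D,I,A,B,F]
After op 10 (rotate(+2)): offset=5, physical=[A,B,F,l,E,H,C,D,I], logical=[H,C,D,I,A,B,F,l,E]
After op 11 (swap(4, 5)): offset=5, physical=[B,A,F,l,E,H,C,D,I], logical=[H,C,D,I,B,A,F,l,E]

Answer: 5 H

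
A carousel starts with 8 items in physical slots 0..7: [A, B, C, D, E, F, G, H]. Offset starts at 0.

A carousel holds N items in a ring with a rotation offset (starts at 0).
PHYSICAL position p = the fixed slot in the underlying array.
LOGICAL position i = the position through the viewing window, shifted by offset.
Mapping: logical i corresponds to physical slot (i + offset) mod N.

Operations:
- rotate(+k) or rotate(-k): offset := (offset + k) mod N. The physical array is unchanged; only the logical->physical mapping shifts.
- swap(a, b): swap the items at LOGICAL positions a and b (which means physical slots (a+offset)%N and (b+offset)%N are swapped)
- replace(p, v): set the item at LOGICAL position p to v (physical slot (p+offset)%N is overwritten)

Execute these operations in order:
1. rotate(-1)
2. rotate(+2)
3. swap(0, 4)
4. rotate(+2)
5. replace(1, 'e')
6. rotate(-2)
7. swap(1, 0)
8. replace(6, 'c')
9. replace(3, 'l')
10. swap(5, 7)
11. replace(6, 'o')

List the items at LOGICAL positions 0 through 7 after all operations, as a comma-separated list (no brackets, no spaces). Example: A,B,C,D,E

Answer: C,F,D,l,B,A,o,G

Derivation:
After op 1 (rotate(-1)): offset=7, physical=[A,B,C,D,E,F,G,H], logical=[H,A,B,C,D,E,F,G]
After op 2 (rotate(+2)): offset=1, physical=[A,B,C,D,E,F,G,H], logical=[B,C,D,E,F,G,H,A]
After op 3 (swap(0, 4)): offset=1, physical=[A,F,C,D,E,B,G,H], logical=[F,C,D,E,B,G,H,A]
After op 4 (rotate(+2)): offset=3, physical=[A,F,C,D,E,B,G,H], logical=[D,E,B,G,H,A,F,C]
After op 5 (replace(1, 'e')): offset=3, physical=[A,F,C,D,e,B,G,H], logical=[D,e,B,G,H,A,F,C]
After op 6 (rotate(-2)): offset=1, physical=[A,F,C,D,e,B,G,H], logical=[F,C,D,e,B,G,H,A]
After op 7 (swap(1, 0)): offset=1, physical=[A,C,F,D,e,B,G,H], logical=[C,F,D,e,B,G,H,A]
After op 8 (replace(6, 'c')): offset=1, physical=[A,C,F,D,e,B,G,c], logical=[C,F,D,e,B,G,c,A]
After op 9 (replace(3, 'l')): offset=1, physical=[A,C,F,D,l,B,G,c], logical=[C,F,D,l,B,G,c,A]
After op 10 (swap(5, 7)): offset=1, physical=[G,C,F,D,l,B,A,c], logical=[C,F,D,l,B,A,c,G]
After op 11 (replace(6, 'o')): offset=1, physical=[G,C,F,D,l,B,A,o], logical=[C,F,D,l,B,A,o,G]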